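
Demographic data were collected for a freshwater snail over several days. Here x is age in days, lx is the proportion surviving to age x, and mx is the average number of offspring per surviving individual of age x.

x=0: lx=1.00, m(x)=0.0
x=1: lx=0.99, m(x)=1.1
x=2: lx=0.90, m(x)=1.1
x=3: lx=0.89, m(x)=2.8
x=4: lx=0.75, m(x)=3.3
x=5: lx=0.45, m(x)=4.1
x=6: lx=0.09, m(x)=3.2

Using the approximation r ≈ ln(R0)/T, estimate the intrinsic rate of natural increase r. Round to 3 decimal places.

0.648

R0 = Σ lx·mx = 0 + 1.089 + 0.99 + 2.492 + 2.475 + 1.845 + 0.288 = 9.179
Σ x·lx·mx = 31.398; T = 31.398/9.179 = 3.42063…
r ≈ ln(R0)/T = ln(9.179)/3.42063… = 0.6481… → 0.648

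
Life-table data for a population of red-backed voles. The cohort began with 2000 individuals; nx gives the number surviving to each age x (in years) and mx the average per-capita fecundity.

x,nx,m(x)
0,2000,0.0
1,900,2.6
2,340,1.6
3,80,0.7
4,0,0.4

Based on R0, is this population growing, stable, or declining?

lx = nx/n0 = nx/2000: 1, 0.45, 0.17, 0.04, 0
R0 = Σ lx·mx = 0 + 1.17 + 0.272 + 0.028 + 0 = 1.47
R0 > 1, so the population is growing.

growing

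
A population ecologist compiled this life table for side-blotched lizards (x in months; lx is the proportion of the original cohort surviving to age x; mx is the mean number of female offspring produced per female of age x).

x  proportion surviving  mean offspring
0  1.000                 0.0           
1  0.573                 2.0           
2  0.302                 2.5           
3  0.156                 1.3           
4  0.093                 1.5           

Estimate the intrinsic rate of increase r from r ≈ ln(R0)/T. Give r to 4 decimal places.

0.4742

R0 = Σ lx·mx = 0 + 1.146 + 0.755 + 0.2028 + 0.1395 = 2.2433
Σ x·lx·mx = 3.8224; T = 3.8224/2.2433 = 1.70392…
r ≈ ln(R0)/T = ln(2.2433)/1.70392… = 0.474171… → 0.4742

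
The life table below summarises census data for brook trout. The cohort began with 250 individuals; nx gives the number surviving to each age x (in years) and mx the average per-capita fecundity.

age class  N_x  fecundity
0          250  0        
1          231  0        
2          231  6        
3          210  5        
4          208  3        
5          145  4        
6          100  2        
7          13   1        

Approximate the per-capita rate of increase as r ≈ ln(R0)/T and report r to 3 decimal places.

0.836

lx = nx/n0 = nx/250: 1, 0.924, 0.924, 0.84, 0.832, 0.58, 0.4, 0.052
R0 = Σ lx·mx = 0 + 0 + 5.544 + 4.2 + 2.496 + 2.32 + 0.8 + 0.052 = 15.412
Σ x·lx·mx = 50.436; T = 50.436/15.412 = 3.27251…
r ≈ ln(R0)/T = ln(15.412)/3.27251… = 0.83579… → 0.836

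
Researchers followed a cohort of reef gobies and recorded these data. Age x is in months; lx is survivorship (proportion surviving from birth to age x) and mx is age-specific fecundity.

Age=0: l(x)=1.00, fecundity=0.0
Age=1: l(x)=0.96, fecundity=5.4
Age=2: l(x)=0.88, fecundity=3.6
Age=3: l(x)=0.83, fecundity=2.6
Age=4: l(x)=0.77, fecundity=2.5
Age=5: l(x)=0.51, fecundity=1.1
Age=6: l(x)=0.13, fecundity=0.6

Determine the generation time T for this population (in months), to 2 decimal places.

lx·mx: 0, 5.184, 3.168, 2.158, 1.925, 0.561, 0.078 → R0 = 13.074
x·lx·mx: 0, 5.184, 6.336, 6.474, 7.7, 2.805, 0.468 → Σ = 28.967
T = 28.967 / 13.074 = 2.215619… → 2.22

2.22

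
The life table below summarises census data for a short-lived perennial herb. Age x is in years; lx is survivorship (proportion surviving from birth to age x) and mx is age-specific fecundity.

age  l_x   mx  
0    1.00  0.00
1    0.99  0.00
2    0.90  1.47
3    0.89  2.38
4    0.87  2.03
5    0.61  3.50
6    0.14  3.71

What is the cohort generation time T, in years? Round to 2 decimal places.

lx·mx: 0, 0, 1.323, 2.1182, 1.7661, 2.135, 0.5194 → R0 = 7.8617
x·lx·mx: 0, 0, 2.646, 6.3546, 7.0644, 10.675, 3.1164 → Σ = 29.8564
T = 29.8564 / 7.8617 = 3.797703… → 3.80

3.80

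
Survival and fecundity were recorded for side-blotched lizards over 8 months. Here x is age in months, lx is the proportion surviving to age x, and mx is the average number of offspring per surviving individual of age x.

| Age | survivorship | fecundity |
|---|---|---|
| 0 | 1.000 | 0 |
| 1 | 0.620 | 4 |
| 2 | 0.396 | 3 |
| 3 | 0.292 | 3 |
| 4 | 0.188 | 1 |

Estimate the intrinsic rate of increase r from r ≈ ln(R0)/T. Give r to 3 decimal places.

R0 = Σ lx·mx = 0 + 2.48 + 1.188 + 0.876 + 0.188 = 4.732
Σ x·lx·mx = 8.236; T = 8.236/4.732 = 1.74049…
r ≈ ln(R0)/T = ln(4.732)/1.74049… = 0.89305… → 0.893

0.893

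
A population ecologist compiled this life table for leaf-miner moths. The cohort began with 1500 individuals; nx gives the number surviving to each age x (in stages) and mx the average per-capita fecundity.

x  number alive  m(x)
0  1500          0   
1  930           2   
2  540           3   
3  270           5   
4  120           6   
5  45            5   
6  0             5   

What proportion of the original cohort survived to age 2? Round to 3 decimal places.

l_2 = n_2/n_0 = 540/1500 = 0.36 → 0.360

0.360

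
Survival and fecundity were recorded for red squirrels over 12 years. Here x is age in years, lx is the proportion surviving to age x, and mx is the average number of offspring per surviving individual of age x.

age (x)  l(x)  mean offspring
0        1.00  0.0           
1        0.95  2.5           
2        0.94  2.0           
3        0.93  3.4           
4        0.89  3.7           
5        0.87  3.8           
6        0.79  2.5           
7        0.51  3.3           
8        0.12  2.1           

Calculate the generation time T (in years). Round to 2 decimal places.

lx·mx: 0, 2.375, 1.88, 3.162, 3.293, 3.306, 1.975, 1.683, 0.252 → R0 = 17.926
x·lx·mx: 0, 2.375, 3.76, 9.486, 13.172, 16.53, 11.85, 11.781, 2.016 → Σ = 70.97
T = 70.97 / 17.926 = 3.959054… → 3.96

3.96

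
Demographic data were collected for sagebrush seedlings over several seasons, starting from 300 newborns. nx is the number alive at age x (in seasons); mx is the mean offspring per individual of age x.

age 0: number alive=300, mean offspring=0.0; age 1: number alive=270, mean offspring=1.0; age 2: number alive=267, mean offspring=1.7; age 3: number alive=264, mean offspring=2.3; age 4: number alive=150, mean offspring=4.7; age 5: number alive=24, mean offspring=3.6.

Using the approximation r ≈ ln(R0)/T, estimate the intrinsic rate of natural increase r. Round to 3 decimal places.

lx = nx/n0 = nx/300: 1, 0.9, 0.89, 0.88, 0.5, 0.08
R0 = Σ lx·mx = 0 + 0.9 + 1.513 + 2.024 + 2.35 + 0.288 = 7.075
Σ x·lx·mx = 20.838; T = 20.838/7.075 = 2.9453…
r ≈ ln(R0)/T = ln(7.075)/2.9453… = 0.6643… → 0.664

0.664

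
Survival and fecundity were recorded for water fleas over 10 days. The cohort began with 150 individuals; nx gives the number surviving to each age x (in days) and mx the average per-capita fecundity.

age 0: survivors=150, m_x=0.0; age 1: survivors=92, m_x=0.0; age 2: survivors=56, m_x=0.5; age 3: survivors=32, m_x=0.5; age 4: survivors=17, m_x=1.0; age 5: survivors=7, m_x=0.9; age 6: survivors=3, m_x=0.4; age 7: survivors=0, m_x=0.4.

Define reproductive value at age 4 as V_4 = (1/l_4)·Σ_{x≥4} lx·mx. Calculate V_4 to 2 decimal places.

lx = nx/n0 = nx/150: 1, 0.61333…, 0.37333…, 0.21333…, 0.11333…, 0.04667…, 0.02, 0
lx·mx for x ≥ 4: 0.113333…, 0.042…, 0.008, 0 → sum = 0.163333…
V_4 = 0.163333… / l_4 = 0.163333… / 0.113333… = 1.441176… → 1.44

1.44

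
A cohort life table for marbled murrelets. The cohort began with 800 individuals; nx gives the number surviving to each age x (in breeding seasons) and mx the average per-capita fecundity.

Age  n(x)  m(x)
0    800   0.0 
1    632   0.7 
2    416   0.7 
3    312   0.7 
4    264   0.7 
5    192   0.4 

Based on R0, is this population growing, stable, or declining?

growing

lx = nx/n0 = nx/800: 1, 0.79, 0.52, 0.39, 0.33, 0.24
R0 = Σ lx·mx = 0 + 0.553 + 0.364 + 0.273 + 0.231 + 0.096 = 1.517
R0 > 1, so the population is growing.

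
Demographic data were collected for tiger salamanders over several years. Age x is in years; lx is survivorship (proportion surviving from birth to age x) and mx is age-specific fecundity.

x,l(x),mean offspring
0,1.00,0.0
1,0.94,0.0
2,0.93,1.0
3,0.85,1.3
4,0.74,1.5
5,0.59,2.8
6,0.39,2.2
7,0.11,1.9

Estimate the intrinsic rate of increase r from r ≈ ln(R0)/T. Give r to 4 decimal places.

0.4236

R0 = Σ lx·mx = 0 + 0 + 0.93 + 1.105 + 1.11 + 1.652 + 0.858 + 0.209 = 5.864
Σ x·lx·mx = 24.486; T = 24.486/5.864 = 4.17565…
r ≈ ln(R0)/T = ln(5.864)/4.17565… = 0.423607… → 0.4236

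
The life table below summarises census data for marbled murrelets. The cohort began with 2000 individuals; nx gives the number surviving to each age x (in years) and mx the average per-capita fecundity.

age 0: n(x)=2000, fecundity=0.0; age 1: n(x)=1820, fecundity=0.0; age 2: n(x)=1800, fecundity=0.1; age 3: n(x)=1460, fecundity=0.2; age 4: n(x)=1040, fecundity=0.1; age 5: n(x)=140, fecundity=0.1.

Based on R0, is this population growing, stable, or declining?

declining

lx = nx/n0 = nx/2000: 1, 0.91, 0.9, 0.73, 0.52, 0.07
R0 = Σ lx·mx = 0 + 0 + 0.09 + 0.146 + 0.052 + 0.007 = 0.295
R0 < 1, so the population is declining.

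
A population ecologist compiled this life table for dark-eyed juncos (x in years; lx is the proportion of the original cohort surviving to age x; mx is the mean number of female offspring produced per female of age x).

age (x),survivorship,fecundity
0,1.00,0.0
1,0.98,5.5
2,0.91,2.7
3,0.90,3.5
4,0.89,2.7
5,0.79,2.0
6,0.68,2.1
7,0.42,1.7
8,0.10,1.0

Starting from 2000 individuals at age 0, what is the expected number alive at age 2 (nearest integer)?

Expected survivors = N0 · l_2 = 2000 × 0.91 = 1820 → 1820

1820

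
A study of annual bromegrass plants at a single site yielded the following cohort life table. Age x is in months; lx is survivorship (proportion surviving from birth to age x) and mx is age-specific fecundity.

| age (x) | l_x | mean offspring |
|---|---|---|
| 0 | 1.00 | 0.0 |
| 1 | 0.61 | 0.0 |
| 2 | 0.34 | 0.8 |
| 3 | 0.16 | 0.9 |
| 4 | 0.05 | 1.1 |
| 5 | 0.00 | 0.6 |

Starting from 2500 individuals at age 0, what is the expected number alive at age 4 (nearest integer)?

125

Expected survivors = N0 · l_4 = 2500 × 0.05 = 125 → 125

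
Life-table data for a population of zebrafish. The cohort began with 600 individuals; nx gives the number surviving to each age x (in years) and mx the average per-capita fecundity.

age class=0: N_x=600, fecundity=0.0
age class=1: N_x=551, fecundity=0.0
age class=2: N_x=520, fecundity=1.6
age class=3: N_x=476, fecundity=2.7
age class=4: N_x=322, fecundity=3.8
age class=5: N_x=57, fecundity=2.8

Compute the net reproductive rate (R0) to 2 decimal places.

lx = nx/n0 = nx/600: 1, 0.91833…, 0.86667…, 0.79333…, 0.53667…, 0.095
lx·mx by age: 0, 0, 1.386667…, 2.142…, 2.039333…, 0.266
R0 = Σ lx·mx = 5.834… → 5.83

5.83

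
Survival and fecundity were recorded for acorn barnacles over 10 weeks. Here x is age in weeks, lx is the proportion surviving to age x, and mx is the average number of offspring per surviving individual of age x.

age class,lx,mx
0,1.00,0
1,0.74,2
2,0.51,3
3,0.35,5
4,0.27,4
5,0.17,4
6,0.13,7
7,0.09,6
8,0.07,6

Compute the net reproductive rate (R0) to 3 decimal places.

lx·mx by age: 0, 1.48, 1.53, 1.75, 1.08, 0.68, 0.91, 0.54, 0.42
R0 = Σ lx·mx = 8.39 → 8.390

8.390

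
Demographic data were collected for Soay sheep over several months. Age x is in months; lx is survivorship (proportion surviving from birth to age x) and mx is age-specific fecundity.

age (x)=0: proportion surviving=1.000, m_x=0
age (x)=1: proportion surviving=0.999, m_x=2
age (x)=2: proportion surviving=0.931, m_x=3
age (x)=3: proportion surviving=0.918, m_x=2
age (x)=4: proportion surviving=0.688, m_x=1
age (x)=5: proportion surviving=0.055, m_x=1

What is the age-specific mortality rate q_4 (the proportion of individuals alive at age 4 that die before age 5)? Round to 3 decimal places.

0.920

q_4 = (l_4 − l_5) / l_4 = (0.688 − 0.055) / 0.688
     = 0.633 / 0.688 = 0.920058… → 0.920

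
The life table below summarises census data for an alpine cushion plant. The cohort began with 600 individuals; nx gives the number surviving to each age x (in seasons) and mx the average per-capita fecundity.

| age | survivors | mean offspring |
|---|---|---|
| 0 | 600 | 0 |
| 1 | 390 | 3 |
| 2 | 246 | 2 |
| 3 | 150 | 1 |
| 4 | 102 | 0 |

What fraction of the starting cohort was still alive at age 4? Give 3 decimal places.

l_4 = n_4/n_0 = 102/600 = 0.17 → 0.170

0.170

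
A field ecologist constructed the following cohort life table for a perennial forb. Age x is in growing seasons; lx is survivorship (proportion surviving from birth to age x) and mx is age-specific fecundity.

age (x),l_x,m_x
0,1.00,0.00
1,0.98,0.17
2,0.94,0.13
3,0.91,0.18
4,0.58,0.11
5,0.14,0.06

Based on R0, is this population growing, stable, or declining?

declining

R0 = Σ lx·mx = 0 + 0.1666 + 0.1222 + 0.1638 + 0.0638 + 0.0084 = 0.5248
R0 < 1, so the population is declining.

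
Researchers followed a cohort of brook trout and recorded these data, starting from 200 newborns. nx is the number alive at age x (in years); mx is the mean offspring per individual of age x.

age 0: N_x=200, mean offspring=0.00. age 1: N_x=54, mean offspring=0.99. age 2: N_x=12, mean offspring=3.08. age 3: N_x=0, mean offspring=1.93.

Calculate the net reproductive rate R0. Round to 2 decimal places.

0.45

lx = nx/n0 = nx/200: 1, 0.27, 0.06, 0
lx·mx by age: 0, 0.2673, 0.1848, 0
R0 = Σ lx·mx = 0.4521 → 0.45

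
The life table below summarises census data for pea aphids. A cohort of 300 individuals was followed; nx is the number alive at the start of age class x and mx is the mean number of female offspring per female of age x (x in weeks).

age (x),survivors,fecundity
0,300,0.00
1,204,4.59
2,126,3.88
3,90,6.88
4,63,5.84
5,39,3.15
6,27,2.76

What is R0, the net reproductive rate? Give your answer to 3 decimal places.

lx = nx/n0 = nx/300: 1, 0.68, 0.42, 0.3, 0.21, 0.13, 0.09
lx·mx by age: 0, 3.1212, 1.6296, 2.064, 1.2264, 0.4095, 0.2484
R0 = Σ lx·mx = 8.6991 → 8.699

8.699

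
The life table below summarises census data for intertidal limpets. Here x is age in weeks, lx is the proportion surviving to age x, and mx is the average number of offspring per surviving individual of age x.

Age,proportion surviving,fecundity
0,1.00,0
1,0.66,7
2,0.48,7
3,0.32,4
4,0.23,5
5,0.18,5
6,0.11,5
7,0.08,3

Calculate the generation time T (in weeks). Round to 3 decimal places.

2.418

lx·mx: 0, 4.62, 3.36, 1.28, 1.15, 0.9, 0.55, 0.24 → R0 = 12.1
x·lx·mx: 0, 4.62, 6.72, 3.84, 4.6, 4.5, 3.3, 1.68 → Σ = 29.26
T = 29.26 / 12.1 = 2.418182… → 2.418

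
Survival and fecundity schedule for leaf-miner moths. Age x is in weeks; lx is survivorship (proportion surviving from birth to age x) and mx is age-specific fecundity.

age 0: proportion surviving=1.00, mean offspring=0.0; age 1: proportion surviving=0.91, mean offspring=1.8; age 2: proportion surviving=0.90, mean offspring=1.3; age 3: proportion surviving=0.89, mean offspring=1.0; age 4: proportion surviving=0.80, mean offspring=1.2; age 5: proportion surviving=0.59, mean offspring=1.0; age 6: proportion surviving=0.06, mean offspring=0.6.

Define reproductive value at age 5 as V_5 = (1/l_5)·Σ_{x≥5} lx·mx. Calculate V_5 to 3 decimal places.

lx·mx for x ≥ 5: 0.59, 0.036 → sum = 0.626
V_5 = 0.626 / l_5 = 0.626 / 0.59 = 1.061017… → 1.061

1.061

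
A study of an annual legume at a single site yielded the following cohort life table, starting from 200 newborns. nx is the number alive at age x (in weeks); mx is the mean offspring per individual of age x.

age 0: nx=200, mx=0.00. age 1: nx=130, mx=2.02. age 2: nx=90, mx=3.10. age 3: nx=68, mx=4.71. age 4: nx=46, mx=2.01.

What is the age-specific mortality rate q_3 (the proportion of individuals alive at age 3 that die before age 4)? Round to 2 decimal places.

lx = nx/n0 = nx/200: 1, 0.65, 0.45, 0.34, 0.23
q_3 = (l_3 − l_4) / l_3 = (0.34 − 0.23) / 0.34
     = 0.11 / 0.34 = 0.323529… → 0.32

0.32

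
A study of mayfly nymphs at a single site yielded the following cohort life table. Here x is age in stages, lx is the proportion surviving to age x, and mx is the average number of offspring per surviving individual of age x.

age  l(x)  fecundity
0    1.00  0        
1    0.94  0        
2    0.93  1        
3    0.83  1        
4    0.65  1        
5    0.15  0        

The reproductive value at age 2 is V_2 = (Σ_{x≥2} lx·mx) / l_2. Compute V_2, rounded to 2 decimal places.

lx·mx for x ≥ 2: 0.93, 0.83, 0.65, 0 → sum = 2.41
V_2 = 2.41 / l_2 = 2.41 / 0.93 = 2.591398… → 2.59

2.59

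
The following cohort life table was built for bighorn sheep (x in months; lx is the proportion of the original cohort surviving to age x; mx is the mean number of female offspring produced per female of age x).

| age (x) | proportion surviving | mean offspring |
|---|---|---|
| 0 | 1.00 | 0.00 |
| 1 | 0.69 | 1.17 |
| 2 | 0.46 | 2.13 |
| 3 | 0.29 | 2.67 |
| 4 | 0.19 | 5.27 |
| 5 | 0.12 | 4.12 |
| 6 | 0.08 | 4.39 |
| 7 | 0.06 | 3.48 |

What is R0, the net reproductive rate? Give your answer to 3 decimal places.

4.617

lx·mx by age: 0, 0.8073, 0.9798, 0.7743, 1.0013, 0.4944, 0.3512, 0.2088
R0 = Σ lx·mx = 4.6171 → 4.617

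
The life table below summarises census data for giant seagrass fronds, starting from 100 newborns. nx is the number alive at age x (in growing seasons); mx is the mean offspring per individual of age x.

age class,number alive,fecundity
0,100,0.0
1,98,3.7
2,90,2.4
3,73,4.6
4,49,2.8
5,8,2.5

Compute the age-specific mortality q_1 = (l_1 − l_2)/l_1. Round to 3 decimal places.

lx = nx/n0 = nx/100: 1, 0.98, 0.9, 0.73, 0.49, 0.08
q_1 = (l_1 − l_2) / l_1 = (0.98 − 0.9) / 0.98
     = 0.08 / 0.98 = 0.081633… → 0.082

0.082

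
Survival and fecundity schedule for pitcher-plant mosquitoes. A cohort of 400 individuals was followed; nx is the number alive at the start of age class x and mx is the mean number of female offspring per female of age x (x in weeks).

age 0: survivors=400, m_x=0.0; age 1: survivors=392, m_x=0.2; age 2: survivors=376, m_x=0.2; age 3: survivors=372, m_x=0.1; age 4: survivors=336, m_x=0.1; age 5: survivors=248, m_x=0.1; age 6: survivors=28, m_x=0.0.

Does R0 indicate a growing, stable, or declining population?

lx = nx/n0 = nx/400: 1, 0.98, 0.94, 0.93, 0.84, 0.62, 0.07
R0 = Σ lx·mx = 0 + 0.196 + 0.188 + 0.093 + 0.084 + 0.062 + 0 = 0.623
R0 < 1, so the population is declining.

declining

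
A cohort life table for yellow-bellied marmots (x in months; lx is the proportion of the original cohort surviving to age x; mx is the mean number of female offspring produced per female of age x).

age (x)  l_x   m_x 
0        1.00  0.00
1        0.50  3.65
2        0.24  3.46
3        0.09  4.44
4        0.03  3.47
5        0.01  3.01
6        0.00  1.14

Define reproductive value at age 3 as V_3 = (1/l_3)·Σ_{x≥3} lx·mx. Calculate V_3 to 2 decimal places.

lx·mx for x ≥ 3: 0.3996, 0.1041, 0.0301, 0 → sum = 0.5338
V_3 = 0.5338 / l_3 = 0.5338 / 0.09 = 5.931111… → 5.93

5.93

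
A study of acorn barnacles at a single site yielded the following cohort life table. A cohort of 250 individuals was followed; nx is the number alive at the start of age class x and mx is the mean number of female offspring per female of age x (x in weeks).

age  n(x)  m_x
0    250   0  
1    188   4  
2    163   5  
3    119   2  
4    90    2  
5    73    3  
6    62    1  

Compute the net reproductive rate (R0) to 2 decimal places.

lx = nx/n0 = nx/250: 1, 0.752, 0.652, 0.476, 0.36, 0.292, 0.248
lx·mx by age: 0, 3.008, 3.26, 0.952, 0.72, 0.876, 0.248
R0 = Σ lx·mx = 9.064 → 9.06

9.06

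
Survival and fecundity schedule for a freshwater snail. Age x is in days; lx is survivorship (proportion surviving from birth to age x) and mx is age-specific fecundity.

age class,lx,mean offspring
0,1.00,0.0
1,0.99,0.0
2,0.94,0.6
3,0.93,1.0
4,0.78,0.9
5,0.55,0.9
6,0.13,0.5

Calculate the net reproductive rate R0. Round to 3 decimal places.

2.756

lx·mx by age: 0, 0, 0.564, 0.93, 0.702, 0.495, 0.065
R0 = Σ lx·mx = 2.756 → 2.756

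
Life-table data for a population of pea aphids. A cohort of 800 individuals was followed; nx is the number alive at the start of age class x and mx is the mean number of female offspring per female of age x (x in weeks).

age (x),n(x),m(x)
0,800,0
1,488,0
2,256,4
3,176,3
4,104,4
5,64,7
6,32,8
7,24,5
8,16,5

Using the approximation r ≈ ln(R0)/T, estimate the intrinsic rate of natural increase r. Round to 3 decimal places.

0.348

lx = nx/n0 = nx/800: 1, 0.61, 0.32, 0.22, 0.13, 0.08, 0.04, 0.03, 0.02
R0 = Σ lx·mx = 0 + 0 + 1.28 + 0.66 + 0.52 + 0.56 + 0.32 + 0.15 + 0.1 = 3.59
Σ x·lx·mx = 13.19; T = 13.19/3.59 = 3.67409…
r ≈ ln(R0)/T = ln(3.59)/3.67409… = 0.34788… → 0.348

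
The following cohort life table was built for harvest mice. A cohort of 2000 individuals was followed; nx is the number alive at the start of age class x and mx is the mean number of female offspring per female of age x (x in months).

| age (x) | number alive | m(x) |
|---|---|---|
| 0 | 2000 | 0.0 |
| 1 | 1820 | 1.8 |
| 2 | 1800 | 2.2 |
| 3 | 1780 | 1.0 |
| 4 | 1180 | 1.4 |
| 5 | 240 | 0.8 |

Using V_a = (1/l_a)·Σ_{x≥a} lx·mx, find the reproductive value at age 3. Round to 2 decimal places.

2.04

lx = nx/n0 = nx/2000: 1, 0.91, 0.9, 0.89, 0.59, 0.12
lx·mx for x ≥ 3: 0.89, 0.826, 0.096 → sum = 1.812
V_3 = 1.812 / l_3 = 1.812 / 0.89 = 2.035955… → 2.04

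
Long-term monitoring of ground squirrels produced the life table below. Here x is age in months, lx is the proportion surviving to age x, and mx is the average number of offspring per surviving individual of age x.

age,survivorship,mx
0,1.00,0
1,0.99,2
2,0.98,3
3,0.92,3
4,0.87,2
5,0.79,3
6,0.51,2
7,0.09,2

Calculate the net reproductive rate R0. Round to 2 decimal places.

lx·mx by age: 0, 1.98, 2.94, 2.76, 1.74, 2.37, 1.02, 0.18
R0 = Σ lx·mx = 12.99 → 12.99

12.99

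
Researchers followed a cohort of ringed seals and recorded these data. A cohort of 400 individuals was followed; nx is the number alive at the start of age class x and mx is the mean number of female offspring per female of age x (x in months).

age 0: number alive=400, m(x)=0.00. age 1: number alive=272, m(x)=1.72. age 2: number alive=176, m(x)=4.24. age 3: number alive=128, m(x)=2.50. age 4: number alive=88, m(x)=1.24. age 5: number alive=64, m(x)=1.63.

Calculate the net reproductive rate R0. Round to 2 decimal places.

lx = nx/n0 = nx/400: 1, 0.68, 0.44, 0.32, 0.22, 0.16
lx·mx by age: 0, 1.1696, 1.8656, 0.8, 0.2728, 0.2608
R0 = Σ lx·mx = 4.3688 → 4.37

4.37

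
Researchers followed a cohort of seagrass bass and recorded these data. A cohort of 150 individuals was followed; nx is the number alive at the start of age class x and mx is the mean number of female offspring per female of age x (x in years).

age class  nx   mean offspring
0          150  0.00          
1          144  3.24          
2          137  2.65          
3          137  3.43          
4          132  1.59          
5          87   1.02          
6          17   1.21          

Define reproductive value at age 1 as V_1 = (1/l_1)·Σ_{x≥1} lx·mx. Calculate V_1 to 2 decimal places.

lx = nx/n0 = nx/150: 1, 0.96, 0.91333…, 0.91333…, 0.88, 0.58, 0.11333…
lx·mx for x ≥ 1: 3.1104, 2.420333…, 3.132733…, 1.3992, 0.5916, 0.137133… → sum = 10.7914…
V_1 = 10.7914… / l_1 = 10.7914… / 0.96 = 11.241042… → 11.24

11.24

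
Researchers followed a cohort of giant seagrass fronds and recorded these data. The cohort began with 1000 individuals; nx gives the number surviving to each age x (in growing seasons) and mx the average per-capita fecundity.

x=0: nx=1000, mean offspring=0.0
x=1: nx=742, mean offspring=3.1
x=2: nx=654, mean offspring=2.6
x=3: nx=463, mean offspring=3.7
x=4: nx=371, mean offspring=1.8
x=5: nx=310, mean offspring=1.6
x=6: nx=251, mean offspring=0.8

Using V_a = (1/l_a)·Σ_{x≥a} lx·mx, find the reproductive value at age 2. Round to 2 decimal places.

lx = nx/n0 = nx/1000: 1, 0.742, 0.654, 0.463, 0.371, 0.31, 0.251
lx·mx for x ≥ 2: 1.7004, 1.7131, 0.6678, 0.496, 0.2008 → sum = 4.7781
V_2 = 4.7781 / l_2 = 4.7781 / 0.654 = 7.305963… → 7.31

7.31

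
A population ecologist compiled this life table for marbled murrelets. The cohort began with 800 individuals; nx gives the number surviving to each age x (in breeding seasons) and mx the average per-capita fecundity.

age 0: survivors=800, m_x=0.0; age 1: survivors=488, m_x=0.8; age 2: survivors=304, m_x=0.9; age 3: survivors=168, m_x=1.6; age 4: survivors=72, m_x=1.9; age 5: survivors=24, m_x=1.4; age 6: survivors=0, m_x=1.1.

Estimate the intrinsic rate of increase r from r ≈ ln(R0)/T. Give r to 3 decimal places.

0.144

lx = nx/n0 = nx/800: 1, 0.61, 0.38, 0.21, 0.09, 0.03, 0
R0 = Σ lx·mx = 0 + 0.488 + 0.342 + 0.336 + 0.171 + 0.042 + 0 = 1.379
Σ x·lx·mx = 3.074; T = 3.074/1.379 = 2.22915…
r ≈ ln(R0)/T = ln(1.379)/2.22915… = 0.14416… → 0.144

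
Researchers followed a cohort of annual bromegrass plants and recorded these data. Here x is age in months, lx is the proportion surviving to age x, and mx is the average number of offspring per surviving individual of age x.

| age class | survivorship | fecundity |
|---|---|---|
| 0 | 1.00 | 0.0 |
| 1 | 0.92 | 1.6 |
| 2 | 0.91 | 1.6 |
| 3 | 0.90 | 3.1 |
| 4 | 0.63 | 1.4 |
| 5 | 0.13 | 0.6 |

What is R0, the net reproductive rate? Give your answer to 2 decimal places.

lx·mx by age: 0, 1.472, 1.456, 2.79, 0.882, 0.078
R0 = Σ lx·mx = 6.678 → 6.68

6.68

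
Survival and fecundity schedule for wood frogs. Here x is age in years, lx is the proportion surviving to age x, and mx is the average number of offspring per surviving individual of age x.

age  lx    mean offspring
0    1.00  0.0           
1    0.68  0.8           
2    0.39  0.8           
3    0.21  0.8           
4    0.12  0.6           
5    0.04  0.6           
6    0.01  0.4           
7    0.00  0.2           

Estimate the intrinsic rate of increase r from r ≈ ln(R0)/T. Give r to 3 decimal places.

0.062

R0 = Σ lx·mx = 0 + 0.544 + 0.312 + 0.168 + 0.072 + 0.024 + 0.004 + 0 = 1.124
Σ x·lx·mx = 2.104; T = 2.104/1.124 = 1.87189…
r ≈ ln(R0)/T = ln(1.124)/1.87189… = 0.06245… → 0.062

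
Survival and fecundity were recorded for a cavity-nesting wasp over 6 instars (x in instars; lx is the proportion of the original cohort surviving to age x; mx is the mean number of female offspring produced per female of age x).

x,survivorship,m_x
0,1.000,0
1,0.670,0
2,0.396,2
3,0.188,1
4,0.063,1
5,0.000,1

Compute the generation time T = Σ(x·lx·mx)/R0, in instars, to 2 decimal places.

lx·mx: 0, 0, 0.792, 0.188, 0.063, 0 → R0 = 1.043
x·lx·mx: 0, 0, 1.584, 0.564, 0.252, 0 → Σ = 2.4
T = 2.4 / 1.043 = 2.301055… → 2.30

2.30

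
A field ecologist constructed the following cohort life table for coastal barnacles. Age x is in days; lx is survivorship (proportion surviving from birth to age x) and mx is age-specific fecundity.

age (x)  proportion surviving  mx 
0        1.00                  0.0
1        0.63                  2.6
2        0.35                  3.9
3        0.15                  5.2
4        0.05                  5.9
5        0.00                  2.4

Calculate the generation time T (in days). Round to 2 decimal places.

lx·mx: 0, 1.638, 1.365, 0.78, 0.295, 0 → R0 = 4.078
x·lx·mx: 0, 1.638, 2.73, 2.34, 1.18, 0 → Σ = 7.888
T = 7.888 / 4.078 = 1.934282… → 1.93

1.93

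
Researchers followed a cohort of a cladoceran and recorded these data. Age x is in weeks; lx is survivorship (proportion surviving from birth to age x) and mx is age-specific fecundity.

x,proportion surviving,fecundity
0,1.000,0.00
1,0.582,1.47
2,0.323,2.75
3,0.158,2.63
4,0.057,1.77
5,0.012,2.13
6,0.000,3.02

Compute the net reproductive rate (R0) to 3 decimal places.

lx·mx by age: 0, 0.85554, 0.88825, 0.41554, 0.10089, 0.02556, 0
R0 = Σ lx·mx = 2.28578 → 2.286

2.286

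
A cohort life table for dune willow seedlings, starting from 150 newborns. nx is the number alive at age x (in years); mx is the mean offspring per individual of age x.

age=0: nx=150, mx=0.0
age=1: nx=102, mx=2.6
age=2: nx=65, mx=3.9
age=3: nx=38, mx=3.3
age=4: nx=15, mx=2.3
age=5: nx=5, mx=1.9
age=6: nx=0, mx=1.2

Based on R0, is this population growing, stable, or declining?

lx = nx/n0 = nx/150: 1, 0.68, 0.43333…, 0.25333…, 0.1, 0.03333…, 0
R0 = Σ lx·mx = 0 + 1.768 + 1.69… + 0.836… + 0.23 + 0.063333… + 0 = 4.587333…
R0 > 1, so the population is growing.

growing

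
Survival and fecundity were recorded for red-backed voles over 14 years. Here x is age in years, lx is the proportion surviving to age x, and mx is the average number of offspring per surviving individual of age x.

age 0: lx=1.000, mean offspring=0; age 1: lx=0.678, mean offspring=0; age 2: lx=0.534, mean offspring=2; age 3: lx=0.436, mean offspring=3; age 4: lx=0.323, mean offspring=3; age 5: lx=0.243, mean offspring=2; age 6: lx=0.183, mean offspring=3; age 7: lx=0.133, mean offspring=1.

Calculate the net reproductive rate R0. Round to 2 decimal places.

4.51

lx·mx by age: 0, 0, 1.068, 1.308, 0.969, 0.486, 0.549, 0.133
R0 = Σ lx·mx = 4.513 → 4.51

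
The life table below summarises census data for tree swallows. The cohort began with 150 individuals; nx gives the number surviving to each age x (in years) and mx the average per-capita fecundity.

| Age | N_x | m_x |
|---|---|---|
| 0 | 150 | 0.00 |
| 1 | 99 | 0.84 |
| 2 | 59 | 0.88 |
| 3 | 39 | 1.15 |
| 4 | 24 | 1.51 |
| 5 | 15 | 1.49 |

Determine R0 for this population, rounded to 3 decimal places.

1.590

lx = nx/n0 = nx/150: 1, 0.66, 0.39333…, 0.26, 0.16, 0.1
lx·mx by age: 0, 0.5544, 0.346133…, 0.299, 0.2416, 0.149
R0 = Σ lx·mx = 1.590133… → 1.590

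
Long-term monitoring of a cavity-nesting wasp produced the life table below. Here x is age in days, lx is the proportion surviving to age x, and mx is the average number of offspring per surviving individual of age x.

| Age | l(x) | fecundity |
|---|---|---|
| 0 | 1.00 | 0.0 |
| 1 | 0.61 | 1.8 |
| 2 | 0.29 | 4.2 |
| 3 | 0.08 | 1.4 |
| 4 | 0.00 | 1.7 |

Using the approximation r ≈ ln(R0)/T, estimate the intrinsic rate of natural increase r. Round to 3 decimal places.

0.557

R0 = Σ lx·mx = 0 + 1.098 + 1.218 + 0.112 + 0 = 2.428
Σ x·lx·mx = 3.87; T = 3.87/2.428 = 1.5939…
r ≈ ln(R0)/T = ln(2.428)/1.5939… = 0.55654… → 0.557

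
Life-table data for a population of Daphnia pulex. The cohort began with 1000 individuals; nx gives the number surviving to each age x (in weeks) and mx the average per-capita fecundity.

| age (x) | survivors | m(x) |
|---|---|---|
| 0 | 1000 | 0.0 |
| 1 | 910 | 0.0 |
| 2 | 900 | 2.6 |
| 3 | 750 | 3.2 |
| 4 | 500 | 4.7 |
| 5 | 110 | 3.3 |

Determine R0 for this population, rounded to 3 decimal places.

7.453

lx = nx/n0 = nx/1000: 1, 0.91, 0.9, 0.75, 0.5, 0.11
lx·mx by age: 0, 0, 2.34, 2.4, 2.35, 0.363
R0 = Σ lx·mx = 7.453 → 7.453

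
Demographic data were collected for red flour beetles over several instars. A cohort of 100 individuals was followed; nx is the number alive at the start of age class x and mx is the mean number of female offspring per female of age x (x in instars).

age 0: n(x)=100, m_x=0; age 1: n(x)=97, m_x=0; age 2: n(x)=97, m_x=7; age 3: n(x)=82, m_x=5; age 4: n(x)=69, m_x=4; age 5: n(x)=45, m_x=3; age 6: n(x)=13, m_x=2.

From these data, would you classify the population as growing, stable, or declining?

lx = nx/n0 = nx/100: 1, 0.97, 0.97, 0.82, 0.69, 0.45, 0.13
R0 = Σ lx·mx = 0 + 0 + 6.79 + 4.1 + 2.76 + 1.35 + 0.26 = 15.26
R0 > 1, so the population is growing.

growing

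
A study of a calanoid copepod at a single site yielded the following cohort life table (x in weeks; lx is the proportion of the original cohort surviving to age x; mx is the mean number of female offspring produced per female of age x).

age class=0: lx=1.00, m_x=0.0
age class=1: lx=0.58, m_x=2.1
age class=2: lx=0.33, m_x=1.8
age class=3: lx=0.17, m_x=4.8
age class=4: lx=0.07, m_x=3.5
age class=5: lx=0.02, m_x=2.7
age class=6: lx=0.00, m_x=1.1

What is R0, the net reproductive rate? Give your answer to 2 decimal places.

2.93

lx·mx by age: 0, 1.218, 0.594, 0.816, 0.245, 0.054, 0
R0 = Σ lx·mx = 2.927 → 2.93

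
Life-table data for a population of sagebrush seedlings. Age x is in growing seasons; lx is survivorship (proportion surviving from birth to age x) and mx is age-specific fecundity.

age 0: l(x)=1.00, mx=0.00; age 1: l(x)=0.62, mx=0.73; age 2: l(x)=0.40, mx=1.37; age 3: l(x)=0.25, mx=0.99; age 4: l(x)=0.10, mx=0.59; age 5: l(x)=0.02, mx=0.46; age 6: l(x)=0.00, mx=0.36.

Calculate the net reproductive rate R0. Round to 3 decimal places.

1.316

lx·mx by age: 0, 0.4526, 0.548, 0.2475, 0.059, 0.0092, 0
R0 = Σ lx·mx = 1.3163 → 1.316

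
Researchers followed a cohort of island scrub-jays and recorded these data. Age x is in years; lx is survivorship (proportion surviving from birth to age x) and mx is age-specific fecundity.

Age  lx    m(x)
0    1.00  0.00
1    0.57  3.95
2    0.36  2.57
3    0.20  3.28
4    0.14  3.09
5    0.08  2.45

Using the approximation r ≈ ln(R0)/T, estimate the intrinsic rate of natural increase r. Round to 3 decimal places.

R0 = Σ lx·mx = 0 + 2.2515 + 0.9252 + 0.656 + 0.4326 + 0.196 = 4.4613
Σ x·lx·mx = 8.7803; T = 8.7803/4.4613 = 1.9681…
r ≈ ln(R0)/T = ln(4.4613)/1.9681… = 0.75984… → 0.760

0.760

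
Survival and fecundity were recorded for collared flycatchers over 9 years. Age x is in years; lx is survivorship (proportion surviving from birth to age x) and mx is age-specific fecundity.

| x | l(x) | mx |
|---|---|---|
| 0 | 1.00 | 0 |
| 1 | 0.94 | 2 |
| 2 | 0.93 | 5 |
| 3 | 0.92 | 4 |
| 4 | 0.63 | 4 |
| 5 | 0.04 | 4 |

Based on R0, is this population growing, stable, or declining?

growing

R0 = Σ lx·mx = 0 + 1.88 + 4.65 + 3.68 + 2.52 + 0.16 = 12.89
R0 > 1, so the population is growing.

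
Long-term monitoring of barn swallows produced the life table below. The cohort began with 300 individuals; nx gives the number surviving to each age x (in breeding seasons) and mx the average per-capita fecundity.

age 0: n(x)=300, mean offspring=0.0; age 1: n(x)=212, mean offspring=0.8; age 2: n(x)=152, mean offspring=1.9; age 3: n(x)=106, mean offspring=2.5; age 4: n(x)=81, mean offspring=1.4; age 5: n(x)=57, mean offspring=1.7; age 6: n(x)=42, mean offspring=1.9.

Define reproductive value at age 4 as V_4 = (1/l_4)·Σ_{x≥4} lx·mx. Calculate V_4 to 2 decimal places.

3.58

lx = nx/n0 = nx/300: 1, 0.70667…, 0.50667…, 0.35333…, 0.27, 0.19, 0.14
lx·mx for x ≥ 4: 0.378, 0.323, 0.266 → sum = 0.967
V_4 = 0.967 / l_4 = 0.967 / 0.27 = 3.581481… → 3.58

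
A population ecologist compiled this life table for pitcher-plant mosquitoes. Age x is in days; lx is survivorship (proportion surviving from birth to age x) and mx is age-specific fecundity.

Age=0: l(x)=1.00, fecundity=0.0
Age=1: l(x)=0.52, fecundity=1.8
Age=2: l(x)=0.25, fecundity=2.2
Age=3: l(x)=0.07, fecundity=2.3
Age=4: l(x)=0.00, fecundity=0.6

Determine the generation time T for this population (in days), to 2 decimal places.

1.53

lx·mx: 0, 0.936, 0.55, 0.161, 0 → R0 = 1.647
x·lx·mx: 0, 0.936, 1.1, 0.483, 0 → Σ = 2.519
T = 2.519 / 1.647 = 1.529447… → 1.53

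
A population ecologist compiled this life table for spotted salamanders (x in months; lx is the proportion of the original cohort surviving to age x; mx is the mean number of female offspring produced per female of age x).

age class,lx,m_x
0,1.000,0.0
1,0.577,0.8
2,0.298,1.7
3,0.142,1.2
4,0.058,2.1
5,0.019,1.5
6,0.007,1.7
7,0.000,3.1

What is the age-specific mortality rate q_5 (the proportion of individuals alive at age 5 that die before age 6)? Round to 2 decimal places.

q_5 = (l_5 − l_6) / l_5 = (0.019 − 0.007) / 0.019
     = 0.012 / 0.019 = 0.631579… → 0.63

0.63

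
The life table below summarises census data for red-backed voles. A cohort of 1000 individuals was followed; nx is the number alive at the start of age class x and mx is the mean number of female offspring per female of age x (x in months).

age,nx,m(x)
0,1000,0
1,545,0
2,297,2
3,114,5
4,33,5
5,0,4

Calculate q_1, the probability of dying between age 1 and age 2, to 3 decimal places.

lx = nx/n0 = nx/1000: 1, 0.545, 0.297, 0.114, 0.033, 0
q_1 = (l_1 − l_2) / l_1 = (0.545 − 0.297) / 0.545
     = 0.248 / 0.545 = 0.455046… → 0.455

0.455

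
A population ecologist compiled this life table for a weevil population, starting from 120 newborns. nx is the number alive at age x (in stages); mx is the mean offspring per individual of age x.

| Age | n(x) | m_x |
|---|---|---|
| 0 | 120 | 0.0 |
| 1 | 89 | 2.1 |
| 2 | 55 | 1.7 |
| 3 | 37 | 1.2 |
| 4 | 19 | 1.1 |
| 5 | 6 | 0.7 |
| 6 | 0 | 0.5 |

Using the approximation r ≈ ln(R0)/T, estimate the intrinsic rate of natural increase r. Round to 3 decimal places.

lx = nx/n0 = nx/120: 1, 0.74167…, 0.45833…, 0.30833…, 0.15833…, 0.05, 0
R0 = Σ lx·mx = 0 + 1.5575… + 0.77917… + 0.37… + 0.17417… + 0.035 + 0 = 2.915833…
Σ x·lx·mx = 5.0975…; T = 5.0975…/2.915833… = 1.74821…
r ≈ ln(R0)/T = ln(2.915833…)/1.74821… = 0.61214… → 0.612

0.612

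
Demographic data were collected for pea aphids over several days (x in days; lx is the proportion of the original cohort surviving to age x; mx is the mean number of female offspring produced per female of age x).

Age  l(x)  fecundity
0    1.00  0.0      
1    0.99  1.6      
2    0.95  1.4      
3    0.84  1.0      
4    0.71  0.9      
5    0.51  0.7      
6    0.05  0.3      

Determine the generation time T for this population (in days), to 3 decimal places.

2.349

lx·mx: 0, 1.584, 1.33, 0.84, 0.639, 0.357, 0.015 → R0 = 4.765
x·lx·mx: 0, 1.584, 2.66, 2.52, 2.556, 1.785, 0.09 → Σ = 11.195
T = 11.195 / 4.765 = 2.349423… → 2.349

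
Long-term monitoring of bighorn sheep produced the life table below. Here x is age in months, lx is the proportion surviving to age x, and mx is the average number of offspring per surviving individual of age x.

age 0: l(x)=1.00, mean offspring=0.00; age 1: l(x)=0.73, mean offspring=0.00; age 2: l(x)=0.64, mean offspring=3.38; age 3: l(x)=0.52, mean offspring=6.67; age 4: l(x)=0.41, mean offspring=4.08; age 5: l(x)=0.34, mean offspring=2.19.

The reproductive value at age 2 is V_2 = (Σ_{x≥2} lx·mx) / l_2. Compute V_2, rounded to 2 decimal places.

lx·mx for x ≥ 2: 2.1632, 3.4684, 1.6728, 0.7446 → sum = 8.049
V_2 = 8.049 / l_2 = 8.049 / 0.64 = 12.576563… → 12.58

12.58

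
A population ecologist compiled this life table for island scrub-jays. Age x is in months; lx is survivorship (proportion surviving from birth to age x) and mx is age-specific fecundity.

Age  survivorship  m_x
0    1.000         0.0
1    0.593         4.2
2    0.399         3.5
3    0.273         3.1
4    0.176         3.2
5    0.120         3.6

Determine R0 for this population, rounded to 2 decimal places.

lx·mx by age: 0, 2.4906, 1.3965, 0.8463, 0.5632, 0.432
R0 = Σ lx·mx = 5.7286 → 5.73

5.73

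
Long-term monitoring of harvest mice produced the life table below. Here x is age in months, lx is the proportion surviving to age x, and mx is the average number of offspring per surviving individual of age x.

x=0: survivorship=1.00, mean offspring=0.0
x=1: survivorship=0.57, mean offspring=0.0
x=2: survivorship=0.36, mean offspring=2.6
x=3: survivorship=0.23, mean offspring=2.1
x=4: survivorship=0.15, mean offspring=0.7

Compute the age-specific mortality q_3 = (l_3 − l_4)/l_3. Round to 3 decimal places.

0.348

q_3 = (l_3 − l_4) / l_3 = (0.23 − 0.15) / 0.23
     = 0.08 / 0.23 = 0.347826… → 0.348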